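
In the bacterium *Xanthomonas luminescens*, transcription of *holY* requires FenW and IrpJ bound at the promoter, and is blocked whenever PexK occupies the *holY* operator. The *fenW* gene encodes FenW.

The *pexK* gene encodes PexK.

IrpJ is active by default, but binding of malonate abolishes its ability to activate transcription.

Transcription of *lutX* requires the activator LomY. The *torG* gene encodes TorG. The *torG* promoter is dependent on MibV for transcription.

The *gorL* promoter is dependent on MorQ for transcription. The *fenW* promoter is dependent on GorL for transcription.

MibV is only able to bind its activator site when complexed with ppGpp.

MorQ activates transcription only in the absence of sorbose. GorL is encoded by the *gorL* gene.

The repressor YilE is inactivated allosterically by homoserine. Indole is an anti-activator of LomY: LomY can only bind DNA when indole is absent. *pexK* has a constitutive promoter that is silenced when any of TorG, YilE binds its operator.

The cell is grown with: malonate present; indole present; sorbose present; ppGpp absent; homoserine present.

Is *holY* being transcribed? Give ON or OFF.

Sorbose is present, so MorQ is inactive.
Required activator MorQ is absent, so *gorL* is not transcribed.
So GorL is not produced.
Required activator GorL is absent, so *fenW* is not transcribed.
So FenW is not produced.
ppGpp is absent, so MibV is inactive.
Required activator MibV is absent, so *torG* is not transcribed.
So TorG is not produced.
Homoserine is present, so YilE is inactive.
With no repressor bound, *pexK* is transcribed.
So PexK is produced and active.
Malonate is present, so IrpJ is inactive.
With repressor PexK bound, *holY* is not transcribed.

OFF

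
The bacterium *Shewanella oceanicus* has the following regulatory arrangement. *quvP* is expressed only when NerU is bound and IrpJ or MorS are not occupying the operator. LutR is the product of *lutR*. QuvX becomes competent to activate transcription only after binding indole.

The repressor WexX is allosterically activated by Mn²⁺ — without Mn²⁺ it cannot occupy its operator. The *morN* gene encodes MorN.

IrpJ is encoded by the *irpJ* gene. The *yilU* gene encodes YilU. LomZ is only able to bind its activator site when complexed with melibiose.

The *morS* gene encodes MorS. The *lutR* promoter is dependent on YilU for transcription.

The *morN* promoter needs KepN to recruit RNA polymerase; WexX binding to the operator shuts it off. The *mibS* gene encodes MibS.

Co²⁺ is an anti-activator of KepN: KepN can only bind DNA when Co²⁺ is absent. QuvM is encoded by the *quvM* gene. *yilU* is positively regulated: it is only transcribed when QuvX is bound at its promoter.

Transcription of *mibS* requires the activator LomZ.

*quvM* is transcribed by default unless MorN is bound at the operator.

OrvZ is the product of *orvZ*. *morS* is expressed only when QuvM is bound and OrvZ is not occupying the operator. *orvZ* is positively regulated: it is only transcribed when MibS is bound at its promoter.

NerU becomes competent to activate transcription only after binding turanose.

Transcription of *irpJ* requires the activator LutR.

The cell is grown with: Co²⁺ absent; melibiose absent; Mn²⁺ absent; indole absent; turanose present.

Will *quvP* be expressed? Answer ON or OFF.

ON

Indole is absent, so QuvX is inactive.
Required activator QuvX is absent, so *yilU* is not transcribed.
So YilU is not produced.
Required activator YilU is absent, so *lutR* is not transcribed.
So LutR is not produced.
Required activator LutR is absent, so *irpJ* is not transcribed.
So IrpJ is not produced.
Melibiose is absent, so LomZ is inactive.
Required activator LomZ is absent, so *mibS* is not transcribed.
So MibS is not produced.
Required activator MibS is absent, so *orvZ* is not transcribed.
So OrvZ is not produced.
Mn²⁺ is absent, so WexX is inactive.
Co²⁺ is absent, so KepN is active.
No repressor is bound and KepN is active, so *morN* is transcribed.
So MorN is produced and active.
With repressor MorN bound, *quvM* is not transcribed.
So QuvM is not produced.
Required activator QuvM is absent, so *morS* is not transcribed.
So MorS is not produced.
Turanose is present, so NerU is active.
No repressor is bound and NerU is active, so *quvP* is transcribed.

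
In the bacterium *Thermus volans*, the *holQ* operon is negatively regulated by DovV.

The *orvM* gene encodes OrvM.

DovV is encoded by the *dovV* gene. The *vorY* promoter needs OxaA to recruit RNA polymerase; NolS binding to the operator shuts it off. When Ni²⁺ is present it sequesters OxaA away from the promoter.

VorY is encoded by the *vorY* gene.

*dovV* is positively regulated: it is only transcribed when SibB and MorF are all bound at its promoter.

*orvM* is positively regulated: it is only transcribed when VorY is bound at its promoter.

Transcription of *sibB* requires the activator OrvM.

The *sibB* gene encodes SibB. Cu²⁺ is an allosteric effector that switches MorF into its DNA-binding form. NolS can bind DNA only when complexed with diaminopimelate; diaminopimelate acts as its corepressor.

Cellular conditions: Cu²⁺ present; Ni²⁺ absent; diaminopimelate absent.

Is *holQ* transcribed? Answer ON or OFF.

OFF

Diaminopimelate is absent, so NolS is inactive.
Ni²⁺ is absent, so OxaA is active.
No repressor is bound and OxaA is active, so *vorY* is transcribed.
So VorY is produced and active.
No repressor is bound and VorY is active, so *orvM* is transcribed.
So OrvM is produced and active.
No repressor is bound and OrvM is active, so *sibB* is transcribed.
So SibB is produced and active.
Cu²⁺ is present, so MorF is active.
No repressor is bound and SibB and MorF are active, so *dovV* is transcribed.
So DovV is produced and active.
With repressor DovV bound, *holQ* is not transcribed.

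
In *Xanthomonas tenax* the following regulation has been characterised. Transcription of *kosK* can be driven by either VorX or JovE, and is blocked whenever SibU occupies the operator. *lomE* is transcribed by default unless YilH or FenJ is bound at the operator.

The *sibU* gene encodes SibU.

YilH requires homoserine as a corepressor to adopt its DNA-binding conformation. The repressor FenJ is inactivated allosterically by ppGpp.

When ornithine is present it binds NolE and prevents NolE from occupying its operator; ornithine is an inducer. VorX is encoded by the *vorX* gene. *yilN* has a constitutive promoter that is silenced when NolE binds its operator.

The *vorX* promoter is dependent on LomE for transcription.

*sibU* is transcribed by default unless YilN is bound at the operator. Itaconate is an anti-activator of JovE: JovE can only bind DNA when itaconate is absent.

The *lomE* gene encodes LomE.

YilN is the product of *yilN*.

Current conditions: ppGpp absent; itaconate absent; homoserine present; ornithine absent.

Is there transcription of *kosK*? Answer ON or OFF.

Homoserine is present, so YilH is active.
ppGpp is absent, so FenJ is active.
With repressor YilH bound, *lomE* is not transcribed.
So LomE is not produced.
Required activator LomE is absent, so *vorX* is not transcribed.
So VorX is not produced.
Itaconate is absent, so JovE is active.
Ornithine is absent, so NolE is active.
With repressor NolE bound, *yilN* is not transcribed.
So YilN is not produced.
With no repressor bound, *sibU* is transcribed.
So SibU is produced and active.
With repressor SibU bound, *kosK* is not transcribed.

OFF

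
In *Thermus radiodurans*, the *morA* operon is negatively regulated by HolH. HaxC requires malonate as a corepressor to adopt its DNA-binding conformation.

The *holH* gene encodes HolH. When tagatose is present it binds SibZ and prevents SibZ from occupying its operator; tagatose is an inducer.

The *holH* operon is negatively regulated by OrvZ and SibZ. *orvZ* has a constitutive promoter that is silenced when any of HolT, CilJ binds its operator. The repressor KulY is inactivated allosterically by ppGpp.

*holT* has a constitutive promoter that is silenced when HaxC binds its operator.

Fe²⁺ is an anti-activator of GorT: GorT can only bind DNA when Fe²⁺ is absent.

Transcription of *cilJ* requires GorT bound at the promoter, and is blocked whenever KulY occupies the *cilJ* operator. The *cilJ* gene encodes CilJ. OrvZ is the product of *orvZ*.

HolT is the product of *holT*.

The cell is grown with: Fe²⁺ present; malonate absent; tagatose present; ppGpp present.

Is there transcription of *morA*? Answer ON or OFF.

OFF

Malonate is absent, so HaxC is inactive.
With no repressor bound, *holT* is transcribed.
So HolT is produced and active.
Fe²⁺ is present, so GorT is inactive.
ppGpp is present, so KulY is inactive.
Required activator GorT is absent, so *cilJ* is not transcribed.
So CilJ is not produced.
With repressor HolT bound, *orvZ* is not transcribed.
So OrvZ is not produced.
Tagatose is present, so SibZ is inactive.
With no repressor bound, *holH* is transcribed.
So HolH is produced and active.
With repressor HolH bound, *morA* is not transcribed.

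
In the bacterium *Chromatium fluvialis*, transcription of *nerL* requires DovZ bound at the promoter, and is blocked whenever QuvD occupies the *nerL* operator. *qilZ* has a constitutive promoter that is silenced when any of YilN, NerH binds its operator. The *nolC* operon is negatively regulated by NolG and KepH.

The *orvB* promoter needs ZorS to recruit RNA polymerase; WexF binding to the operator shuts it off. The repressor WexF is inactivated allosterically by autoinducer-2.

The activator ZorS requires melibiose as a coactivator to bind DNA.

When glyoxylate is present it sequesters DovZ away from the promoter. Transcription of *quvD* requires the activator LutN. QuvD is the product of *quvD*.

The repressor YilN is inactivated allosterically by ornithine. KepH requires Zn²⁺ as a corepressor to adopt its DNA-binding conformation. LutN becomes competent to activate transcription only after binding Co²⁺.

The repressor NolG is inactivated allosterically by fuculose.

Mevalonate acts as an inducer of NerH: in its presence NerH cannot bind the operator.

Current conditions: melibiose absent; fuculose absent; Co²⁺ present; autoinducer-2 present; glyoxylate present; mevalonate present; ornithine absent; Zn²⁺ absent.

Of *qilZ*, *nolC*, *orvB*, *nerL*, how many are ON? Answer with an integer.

0

Ornithine is absent, so YilN is active.
Mevalonate is present, so NerH is inactive.
With repressor YilN bound, *qilZ* is not transcribed.
→ *qilZ* is OFF.
Fuculose is absent, so NolG is active.
Zn²⁺ is absent, so KepH is inactive.
With repressor NolG bound, *nolC* is not transcribed.
→ *nolC* is OFF.
Autoinducer-2 is present, so WexF is inactive.
Melibiose is absent, so ZorS is inactive.
Required activator ZorS is absent, so *orvB* is not transcribed.
→ *orvB* is OFF.
Co²⁺ is present, so LutN is active.
No repressor is bound and LutN is active, so *quvD* is transcribed.
So QuvD is produced and active.
Glyoxylate is present, so DovZ is inactive.
With repressor QuvD bound, *nerL* is not transcribed.
→ *nerL* is OFF.
0 of the 4 genes are transcribed.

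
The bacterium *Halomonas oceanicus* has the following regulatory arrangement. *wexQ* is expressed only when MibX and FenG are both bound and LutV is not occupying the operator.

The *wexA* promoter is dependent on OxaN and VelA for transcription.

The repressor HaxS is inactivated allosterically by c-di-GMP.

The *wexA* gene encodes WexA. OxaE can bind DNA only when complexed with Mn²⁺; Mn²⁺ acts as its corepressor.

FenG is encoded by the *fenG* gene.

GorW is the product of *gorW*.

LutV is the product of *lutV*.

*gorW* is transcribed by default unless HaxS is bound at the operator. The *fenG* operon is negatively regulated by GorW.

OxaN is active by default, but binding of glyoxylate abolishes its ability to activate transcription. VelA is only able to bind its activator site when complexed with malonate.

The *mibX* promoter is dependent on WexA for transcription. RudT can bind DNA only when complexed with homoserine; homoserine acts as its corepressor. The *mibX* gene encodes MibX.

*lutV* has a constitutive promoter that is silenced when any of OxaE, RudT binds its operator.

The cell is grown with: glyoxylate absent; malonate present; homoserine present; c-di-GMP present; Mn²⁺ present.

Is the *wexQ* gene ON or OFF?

OFF

Glyoxylate is absent, so OxaN is active.
Malonate is present, so VelA is active.
No repressor is bound and OxaN and VelA are active, so *wexA* is transcribed.
So WexA is produced and active.
No repressor is bound and WexA is active, so *mibX* is transcribed.
So MibX is produced and active.
Mn²⁺ is present, so OxaE is active.
Homoserine is present, so RudT is active.
With repressor OxaE bound, *lutV* is not transcribed.
So LutV is not produced.
c-di-GMP is present, so HaxS is inactive.
With no repressor bound, *gorW* is transcribed.
So GorW is produced and active.
With repressor GorW bound, *fenG* is not transcribed.
So FenG is not produced.
Required activator FenG is absent, so *wexQ* is not transcribed.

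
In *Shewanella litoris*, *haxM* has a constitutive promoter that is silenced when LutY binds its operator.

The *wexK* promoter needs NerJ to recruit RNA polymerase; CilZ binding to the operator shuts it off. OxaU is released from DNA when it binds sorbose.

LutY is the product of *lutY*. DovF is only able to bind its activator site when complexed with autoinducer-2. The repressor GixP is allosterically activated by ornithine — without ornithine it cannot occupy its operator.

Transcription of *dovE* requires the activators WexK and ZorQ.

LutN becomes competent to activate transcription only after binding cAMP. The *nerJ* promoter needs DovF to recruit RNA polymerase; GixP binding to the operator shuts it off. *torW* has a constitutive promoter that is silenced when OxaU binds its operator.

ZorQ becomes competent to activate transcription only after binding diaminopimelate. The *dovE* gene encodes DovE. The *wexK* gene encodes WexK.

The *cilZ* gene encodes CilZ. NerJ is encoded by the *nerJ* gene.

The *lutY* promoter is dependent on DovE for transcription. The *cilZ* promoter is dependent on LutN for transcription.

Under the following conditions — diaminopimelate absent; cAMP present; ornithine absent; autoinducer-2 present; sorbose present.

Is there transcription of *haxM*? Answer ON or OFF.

ON

Ornithine is absent, so GixP is inactive.
Autoinducer-2 is present, so DovF is active.
No repressor is bound and DovF is active, so *nerJ* is transcribed.
So NerJ is produced and active.
cAMP is present, so LutN is active.
No repressor is bound and LutN is active, so *cilZ* is transcribed.
So CilZ is produced and active.
With repressor CilZ bound, *wexK* is not transcribed.
So WexK is not produced.
Diaminopimelate is absent, so ZorQ is inactive.
Required activator WexK is absent, so *dovE* is not transcribed.
So DovE is not produced.
Required activator DovE is absent, so *lutY* is not transcribed.
So LutY is not produced.
With no repressor bound, *haxM* is transcribed.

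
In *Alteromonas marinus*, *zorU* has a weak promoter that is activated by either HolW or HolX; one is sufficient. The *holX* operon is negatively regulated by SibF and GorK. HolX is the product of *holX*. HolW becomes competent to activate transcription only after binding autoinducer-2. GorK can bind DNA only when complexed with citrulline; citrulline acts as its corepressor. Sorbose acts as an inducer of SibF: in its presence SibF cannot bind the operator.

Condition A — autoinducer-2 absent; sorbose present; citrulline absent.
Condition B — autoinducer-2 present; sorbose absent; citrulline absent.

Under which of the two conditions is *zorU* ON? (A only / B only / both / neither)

both

Condition A:
Autoinducer-2 is absent, so HolW is inactive.
Sorbose is present, so SibF is inactive.
Citrulline is absent, so GorK is inactive.
With no repressor bound, *holX* is transcribed.
So HolX is produced and active.
Activator HolX is present, so *zorU* is transcribed.
→ *zorU* is ON in A.
Condition B:
Autoinducer-2 is present, so HolW is active.
Sorbose is absent, so SibF is active.
Citrulline is absent, so GorK is inactive.
With repressor SibF bound, *holX* is not transcribed.
So HolX is not produced.
Activator HolW is present, so *zorU* is transcribed.
→ *zorU* is ON in B.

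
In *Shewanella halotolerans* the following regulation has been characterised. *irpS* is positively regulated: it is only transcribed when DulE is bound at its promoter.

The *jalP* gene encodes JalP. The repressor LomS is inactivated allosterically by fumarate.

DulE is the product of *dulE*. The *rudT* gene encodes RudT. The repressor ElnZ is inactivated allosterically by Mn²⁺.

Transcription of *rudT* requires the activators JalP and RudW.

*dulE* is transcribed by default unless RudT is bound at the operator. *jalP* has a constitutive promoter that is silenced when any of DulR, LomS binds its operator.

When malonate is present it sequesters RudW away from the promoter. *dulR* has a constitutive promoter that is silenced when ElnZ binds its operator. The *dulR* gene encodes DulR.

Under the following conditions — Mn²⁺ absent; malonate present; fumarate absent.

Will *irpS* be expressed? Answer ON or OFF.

Mn²⁺ is absent, so ElnZ is active.
With repressor ElnZ bound, *dulR* is not transcribed.
So DulR is not produced.
Fumarate is absent, so LomS is active.
With repressor LomS bound, *jalP* is not transcribed.
So JalP is not produced.
Malonate is present, so RudW is inactive.
Required activator JalP is absent, so *rudT* is not transcribed.
So RudT is not produced.
With no repressor bound, *dulE* is transcribed.
So DulE is produced and active.
No repressor is bound and DulE is active, so *irpS* is transcribed.

ON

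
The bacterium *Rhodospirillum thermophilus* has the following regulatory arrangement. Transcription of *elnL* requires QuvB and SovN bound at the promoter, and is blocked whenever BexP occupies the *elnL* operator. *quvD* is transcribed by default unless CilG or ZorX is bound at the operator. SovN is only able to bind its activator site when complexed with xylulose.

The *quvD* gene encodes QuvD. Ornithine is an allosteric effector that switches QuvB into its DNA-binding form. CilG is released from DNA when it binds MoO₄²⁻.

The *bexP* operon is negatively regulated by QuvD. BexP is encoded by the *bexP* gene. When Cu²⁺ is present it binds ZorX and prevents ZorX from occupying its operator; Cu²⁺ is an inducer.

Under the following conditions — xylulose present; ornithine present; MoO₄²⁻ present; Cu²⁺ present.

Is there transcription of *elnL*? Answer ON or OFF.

ON

MoO₄²⁻ is present, so CilG is inactive.
Cu²⁺ is present, so ZorX is inactive.
With no repressor bound, *quvD* is transcribed.
So QuvD is produced and active.
With repressor QuvD bound, *bexP* is not transcribed.
So BexP is not produced.
Ornithine is present, so QuvB is active.
Xylulose is present, so SovN is active.
No repressor is bound and QuvB and SovN are active, so *elnL* is transcribed.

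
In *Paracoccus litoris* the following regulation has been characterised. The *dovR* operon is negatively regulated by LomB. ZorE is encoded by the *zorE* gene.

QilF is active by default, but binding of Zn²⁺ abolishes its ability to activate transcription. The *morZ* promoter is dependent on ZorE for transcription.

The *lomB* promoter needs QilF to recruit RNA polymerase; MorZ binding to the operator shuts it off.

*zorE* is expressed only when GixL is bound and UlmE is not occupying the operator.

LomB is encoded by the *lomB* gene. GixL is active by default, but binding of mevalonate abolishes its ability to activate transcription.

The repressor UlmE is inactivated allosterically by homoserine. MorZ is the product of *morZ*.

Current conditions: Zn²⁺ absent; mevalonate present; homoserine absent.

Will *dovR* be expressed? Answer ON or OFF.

OFF

Homoserine is absent, so UlmE is active.
Mevalonate is present, so GixL is inactive.
With repressor UlmE bound, *zorE* is not transcribed.
So ZorE is not produced.
Required activator ZorE is absent, so *morZ* is not transcribed.
So MorZ is not produced.
Zn²⁺ is absent, so QilF is active.
No repressor is bound and QilF is active, so *lomB* is transcribed.
So LomB is produced and active.
With repressor LomB bound, *dovR* is not transcribed.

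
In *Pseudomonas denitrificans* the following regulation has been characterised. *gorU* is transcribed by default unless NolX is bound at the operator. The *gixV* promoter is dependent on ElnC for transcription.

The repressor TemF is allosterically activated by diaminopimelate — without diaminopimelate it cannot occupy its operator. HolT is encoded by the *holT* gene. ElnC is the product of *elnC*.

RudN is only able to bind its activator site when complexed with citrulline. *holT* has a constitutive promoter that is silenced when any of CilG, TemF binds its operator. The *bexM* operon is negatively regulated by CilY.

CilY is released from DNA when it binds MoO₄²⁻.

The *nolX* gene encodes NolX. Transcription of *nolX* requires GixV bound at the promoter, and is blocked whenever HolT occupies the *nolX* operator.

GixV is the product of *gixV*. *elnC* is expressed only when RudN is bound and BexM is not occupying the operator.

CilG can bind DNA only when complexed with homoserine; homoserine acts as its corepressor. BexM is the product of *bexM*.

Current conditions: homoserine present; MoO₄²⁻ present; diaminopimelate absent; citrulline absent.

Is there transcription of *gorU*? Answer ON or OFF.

ON

MoO₄²⁻ is present, so CilY is inactive.
With no repressor bound, *bexM* is transcribed.
So BexM is produced and active.
Citrulline is absent, so RudN is inactive.
With repressor BexM bound, *elnC* is not transcribed.
So ElnC is not produced.
Required activator ElnC is absent, so *gixV* is not transcribed.
So GixV is not produced.
Homoserine is present, so CilG is active.
Diaminopimelate is absent, so TemF is inactive.
With repressor CilG bound, *holT* is not transcribed.
So HolT is not produced.
Required activator GixV is absent, so *nolX* is not transcribed.
So NolX is not produced.
With no repressor bound, *gorU* is transcribed.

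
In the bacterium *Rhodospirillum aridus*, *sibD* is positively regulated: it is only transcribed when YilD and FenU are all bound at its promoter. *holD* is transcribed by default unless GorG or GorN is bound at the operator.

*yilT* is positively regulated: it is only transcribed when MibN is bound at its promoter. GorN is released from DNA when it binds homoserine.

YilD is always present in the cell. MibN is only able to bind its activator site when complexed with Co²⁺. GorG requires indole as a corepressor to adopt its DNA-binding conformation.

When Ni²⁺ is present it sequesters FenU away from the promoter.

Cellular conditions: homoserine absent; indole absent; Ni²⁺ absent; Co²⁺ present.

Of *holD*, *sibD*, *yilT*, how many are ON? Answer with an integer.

Indole is absent, so GorG is inactive.
Homoserine is absent, so GorN is active.
With repressor GorN bound, *holD* is not transcribed.
→ *holD* is OFF.
YilD is produced constitutively and is active.
Ni²⁺ is absent, so FenU is active.
No repressor is bound and YilD and FenU are active, so *sibD* is transcribed.
→ *sibD* is ON.
Co²⁺ is present, so MibN is active.
No repressor is bound and MibN is active, so *yilT* is transcribed.
→ *yilT* is ON.
2 of the 3 genes are transcribed.

2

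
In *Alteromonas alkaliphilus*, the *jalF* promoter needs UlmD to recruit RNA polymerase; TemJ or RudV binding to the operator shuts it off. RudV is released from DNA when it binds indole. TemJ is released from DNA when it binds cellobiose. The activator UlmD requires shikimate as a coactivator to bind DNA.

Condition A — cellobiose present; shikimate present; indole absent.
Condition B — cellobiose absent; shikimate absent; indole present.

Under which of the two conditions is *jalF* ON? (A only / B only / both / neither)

Condition A:
Cellobiose is present, so TemJ is inactive.
Shikimate is present, so UlmD is active.
Indole is absent, so RudV is active.
With repressor RudV bound, *jalF* is not transcribed.
→ *jalF* is OFF in A.
Condition B:
Cellobiose is absent, so TemJ is active.
Shikimate is absent, so UlmD is inactive.
Indole is present, so RudV is inactive.
With repressor TemJ bound, *jalF* is not transcribed.
→ *jalF* is OFF in B.

neither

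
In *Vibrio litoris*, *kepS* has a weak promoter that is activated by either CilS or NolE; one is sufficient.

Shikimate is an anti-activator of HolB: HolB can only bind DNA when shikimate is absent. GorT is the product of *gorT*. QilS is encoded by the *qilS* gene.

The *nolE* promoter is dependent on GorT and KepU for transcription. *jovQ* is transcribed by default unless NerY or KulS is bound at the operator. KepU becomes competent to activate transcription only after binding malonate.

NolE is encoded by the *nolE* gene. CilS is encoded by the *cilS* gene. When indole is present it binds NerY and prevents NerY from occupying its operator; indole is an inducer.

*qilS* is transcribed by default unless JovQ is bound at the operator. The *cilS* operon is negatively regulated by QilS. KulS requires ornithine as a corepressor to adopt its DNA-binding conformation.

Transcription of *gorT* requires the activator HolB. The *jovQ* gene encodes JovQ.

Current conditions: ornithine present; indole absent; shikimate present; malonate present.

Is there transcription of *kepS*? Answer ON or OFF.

Indole is absent, so NerY is active.
Ornithine is present, so KulS is active.
With repressor NerY bound, *jovQ* is not transcribed.
So JovQ is not produced.
With no repressor bound, *qilS* is transcribed.
So QilS is produced and active.
With repressor QilS bound, *cilS* is not transcribed.
So CilS is not produced.
Shikimate is present, so HolB is inactive.
Required activator HolB is absent, so *gorT* is not transcribed.
So GorT is not produced.
Malonate is present, so KepU is active.
Required activator GorT is absent, so *nolE* is not transcribed.
So NolE is not produced.
No activator is available at the *kepS* promoter, so *kepS* is not transcribed.

OFF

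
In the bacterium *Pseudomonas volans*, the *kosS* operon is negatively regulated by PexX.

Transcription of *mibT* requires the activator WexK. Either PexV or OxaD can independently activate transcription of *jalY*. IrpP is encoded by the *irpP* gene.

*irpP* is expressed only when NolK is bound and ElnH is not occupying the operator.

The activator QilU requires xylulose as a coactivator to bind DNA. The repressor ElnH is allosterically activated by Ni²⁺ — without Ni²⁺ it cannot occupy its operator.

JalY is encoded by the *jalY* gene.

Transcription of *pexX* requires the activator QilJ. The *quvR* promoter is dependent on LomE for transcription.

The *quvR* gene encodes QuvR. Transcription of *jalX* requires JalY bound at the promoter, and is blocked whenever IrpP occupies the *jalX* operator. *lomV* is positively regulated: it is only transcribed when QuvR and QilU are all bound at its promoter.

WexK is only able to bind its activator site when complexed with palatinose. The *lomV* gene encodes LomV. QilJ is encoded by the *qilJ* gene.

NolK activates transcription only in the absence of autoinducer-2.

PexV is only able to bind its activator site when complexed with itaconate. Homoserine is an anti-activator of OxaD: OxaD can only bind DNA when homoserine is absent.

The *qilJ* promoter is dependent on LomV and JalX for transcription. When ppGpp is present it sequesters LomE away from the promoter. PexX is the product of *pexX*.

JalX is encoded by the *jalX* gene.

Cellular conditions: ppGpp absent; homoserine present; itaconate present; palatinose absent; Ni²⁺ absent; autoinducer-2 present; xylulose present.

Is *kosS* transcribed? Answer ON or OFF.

OFF

ppGpp is absent, so LomE is active.
No repressor is bound and LomE is active, so *quvR* is transcribed.
So QuvR is produced and active.
Xylulose is present, so QilU is active.
No repressor is bound and QuvR and QilU are active, so *lomV* is transcribed.
So LomV is produced and active.
Autoinducer-2 is present, so NolK is inactive.
Ni²⁺ is absent, so ElnH is inactive.
Required activator NolK is absent, so *irpP* is not transcribed.
So IrpP is not produced.
Itaconate is present, so PexV is active.
Homoserine is present, so OxaD is inactive.
Activator PexV is present, so *jalY* is transcribed.
So JalY is produced and active.
No repressor is bound and JalY is active, so *jalX* is transcribed.
So JalX is produced and active.
No repressor is bound and LomV and JalX are active, so *qilJ* is transcribed.
So QilJ is produced and active.
No repressor is bound and QilJ is active, so *pexX* is transcribed.
So PexX is produced and active.
With repressor PexX bound, *kosS* is not transcribed.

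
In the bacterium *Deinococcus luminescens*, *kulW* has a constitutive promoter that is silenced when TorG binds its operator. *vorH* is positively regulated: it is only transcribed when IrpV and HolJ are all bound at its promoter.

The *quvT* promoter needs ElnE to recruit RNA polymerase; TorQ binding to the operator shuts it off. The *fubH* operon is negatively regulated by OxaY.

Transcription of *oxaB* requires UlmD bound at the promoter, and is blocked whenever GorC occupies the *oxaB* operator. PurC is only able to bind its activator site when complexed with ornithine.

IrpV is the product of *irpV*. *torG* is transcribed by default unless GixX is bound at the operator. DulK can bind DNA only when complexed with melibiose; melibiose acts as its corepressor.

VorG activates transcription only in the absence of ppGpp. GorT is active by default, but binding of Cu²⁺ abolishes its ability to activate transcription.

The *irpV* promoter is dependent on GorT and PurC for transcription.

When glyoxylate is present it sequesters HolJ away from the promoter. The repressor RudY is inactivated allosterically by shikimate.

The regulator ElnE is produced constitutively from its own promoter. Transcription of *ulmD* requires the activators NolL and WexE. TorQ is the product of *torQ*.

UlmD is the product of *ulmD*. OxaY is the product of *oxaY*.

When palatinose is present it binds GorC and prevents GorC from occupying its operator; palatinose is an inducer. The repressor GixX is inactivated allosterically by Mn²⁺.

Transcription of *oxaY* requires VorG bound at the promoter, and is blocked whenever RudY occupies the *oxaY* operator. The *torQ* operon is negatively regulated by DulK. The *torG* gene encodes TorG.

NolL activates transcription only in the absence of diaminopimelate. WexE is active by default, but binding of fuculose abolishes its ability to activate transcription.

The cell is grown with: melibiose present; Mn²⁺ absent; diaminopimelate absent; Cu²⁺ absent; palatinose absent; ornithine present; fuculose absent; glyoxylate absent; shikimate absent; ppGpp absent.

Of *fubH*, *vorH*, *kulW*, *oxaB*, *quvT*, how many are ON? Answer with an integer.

ppGpp is absent, so VorG is active.
Shikimate is absent, so RudY is active.
With repressor RudY bound, *oxaY* is not transcribed.
So OxaY is not produced.
With no repressor bound, *fubH* is transcribed.
→ *fubH* is ON.
Cu²⁺ is absent, so GorT is active.
Ornithine is present, so PurC is active.
No repressor is bound and GorT and PurC are active, so *irpV* is transcribed.
So IrpV is produced and active.
Glyoxylate is absent, so HolJ is active.
No repressor is bound and IrpV and HolJ are active, so *vorH* is transcribed.
→ *vorH* is ON.
Mn²⁺ is absent, so GixX is active.
With repressor GixX bound, *torG* is not transcribed.
So TorG is not produced.
With no repressor bound, *kulW* is transcribed.
→ *kulW* is ON.
Palatinose is absent, so GorC is active.
Diaminopimelate is absent, so NolL is active.
Fuculose is absent, so WexE is active.
No repressor is bound and NolL and WexE are active, so *ulmD* is transcribed.
So UlmD is produced and active.
With repressor GorC bound, *oxaB* is not transcribed.
→ *oxaB* is OFF.
ElnE is produced constitutively and is active.
Melibiose is present, so DulK is active.
With repressor DulK bound, *torQ* is not transcribed.
So TorQ is not produced.
No repressor is bound and ElnE is active, so *quvT* is transcribed.
→ *quvT* is ON.
4 of the 5 genes are transcribed.

4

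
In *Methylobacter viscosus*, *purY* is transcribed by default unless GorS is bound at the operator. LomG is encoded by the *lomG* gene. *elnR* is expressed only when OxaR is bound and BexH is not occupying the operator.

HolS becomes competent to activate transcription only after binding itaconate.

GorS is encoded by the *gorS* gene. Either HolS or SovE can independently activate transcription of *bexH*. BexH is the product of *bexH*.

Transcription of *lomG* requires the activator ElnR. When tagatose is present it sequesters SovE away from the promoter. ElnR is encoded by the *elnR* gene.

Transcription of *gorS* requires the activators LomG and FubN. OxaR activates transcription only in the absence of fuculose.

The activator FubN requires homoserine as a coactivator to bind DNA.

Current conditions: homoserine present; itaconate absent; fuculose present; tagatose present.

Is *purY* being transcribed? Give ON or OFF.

ON

Itaconate is absent, so HolS is inactive.
Tagatose is present, so SovE is inactive.
No activator is available at the *bexH* promoter, so *bexH* is not transcribed.
So BexH is not produced.
Fuculose is present, so OxaR is inactive.
Required activator OxaR is absent, so *elnR* is not transcribed.
So ElnR is not produced.
Required activator ElnR is absent, so *lomG* is not transcribed.
So LomG is not produced.
Homoserine is present, so FubN is active.
Required activator LomG is absent, so *gorS* is not transcribed.
So GorS is not produced.
With no repressor bound, *purY* is transcribed.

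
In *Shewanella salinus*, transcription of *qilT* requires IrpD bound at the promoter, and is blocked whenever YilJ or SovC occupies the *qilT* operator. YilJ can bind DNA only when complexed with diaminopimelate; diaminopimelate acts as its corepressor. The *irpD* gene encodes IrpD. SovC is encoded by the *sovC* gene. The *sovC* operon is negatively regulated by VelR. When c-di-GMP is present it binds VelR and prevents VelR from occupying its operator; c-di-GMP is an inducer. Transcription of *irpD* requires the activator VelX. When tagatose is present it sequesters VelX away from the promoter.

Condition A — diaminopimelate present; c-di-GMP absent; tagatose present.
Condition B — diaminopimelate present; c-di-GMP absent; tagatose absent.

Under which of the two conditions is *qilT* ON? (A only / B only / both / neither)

Condition A:
Diaminopimelate is present, so YilJ is active.
c-di-GMP is absent, so VelR is active.
With repressor VelR bound, *sovC* is not transcribed.
So SovC is not produced.
Tagatose is present, so VelX is inactive.
Required activator VelX is absent, so *irpD* is not transcribed.
So IrpD is not produced.
With repressor YilJ bound, *qilT* is not transcribed.
→ *qilT* is OFF in A.
Condition B:
Diaminopimelate is present, so YilJ is active.
c-di-GMP is absent, so VelR is active.
With repressor VelR bound, *sovC* is not transcribed.
So SovC is not produced.
Tagatose is absent, so VelX is active.
No repressor is bound and VelX is active, so *irpD* is transcribed.
So IrpD is produced and active.
With repressor YilJ bound, *qilT* is not transcribed.
→ *qilT* is OFF in B.

neither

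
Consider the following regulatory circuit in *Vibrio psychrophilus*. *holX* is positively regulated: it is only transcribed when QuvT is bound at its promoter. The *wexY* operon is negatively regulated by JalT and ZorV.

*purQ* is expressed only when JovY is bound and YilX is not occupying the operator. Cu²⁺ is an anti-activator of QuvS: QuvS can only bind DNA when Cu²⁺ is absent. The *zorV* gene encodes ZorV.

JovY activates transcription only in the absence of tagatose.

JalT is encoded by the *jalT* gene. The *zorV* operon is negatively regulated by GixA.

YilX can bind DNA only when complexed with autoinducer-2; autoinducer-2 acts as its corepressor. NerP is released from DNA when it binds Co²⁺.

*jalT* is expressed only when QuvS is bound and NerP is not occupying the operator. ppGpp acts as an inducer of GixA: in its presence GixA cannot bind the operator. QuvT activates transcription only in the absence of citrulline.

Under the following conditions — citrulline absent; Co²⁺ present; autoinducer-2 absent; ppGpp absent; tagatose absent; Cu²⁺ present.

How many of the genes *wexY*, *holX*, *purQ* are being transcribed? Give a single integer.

3

Co²⁺ is present, so NerP is inactive.
Cu²⁺ is present, so QuvS is inactive.
Required activator QuvS is absent, so *jalT* is not transcribed.
So JalT is not produced.
ppGpp is absent, so GixA is active.
With repressor GixA bound, *zorV* is not transcribed.
So ZorV is not produced.
With no repressor bound, *wexY* is transcribed.
→ *wexY* is ON.
Citrulline is absent, so QuvT is active.
No repressor is bound and QuvT is active, so *holX* is transcribed.
→ *holX* is ON.
Tagatose is absent, so JovY is active.
Autoinducer-2 is absent, so YilX is inactive.
No repressor is bound and JovY is active, so *purQ* is transcribed.
→ *purQ* is ON.
3 of the 3 genes are transcribed.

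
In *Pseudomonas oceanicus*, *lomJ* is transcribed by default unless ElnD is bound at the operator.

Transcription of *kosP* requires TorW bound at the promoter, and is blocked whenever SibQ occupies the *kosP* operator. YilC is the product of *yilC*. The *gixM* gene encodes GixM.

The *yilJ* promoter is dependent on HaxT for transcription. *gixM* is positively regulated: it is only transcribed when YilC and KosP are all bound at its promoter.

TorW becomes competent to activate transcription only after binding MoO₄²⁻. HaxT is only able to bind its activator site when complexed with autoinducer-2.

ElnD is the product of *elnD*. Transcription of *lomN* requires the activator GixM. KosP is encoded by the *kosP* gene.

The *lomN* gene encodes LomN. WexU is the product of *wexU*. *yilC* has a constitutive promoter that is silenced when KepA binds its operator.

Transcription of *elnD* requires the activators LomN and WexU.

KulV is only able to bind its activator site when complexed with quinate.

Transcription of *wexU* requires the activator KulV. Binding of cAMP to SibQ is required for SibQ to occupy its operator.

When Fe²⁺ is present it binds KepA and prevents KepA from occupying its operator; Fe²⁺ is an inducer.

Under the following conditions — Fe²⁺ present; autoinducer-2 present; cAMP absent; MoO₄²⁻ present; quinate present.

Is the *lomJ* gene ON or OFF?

OFF

Fe²⁺ is present, so KepA is inactive.
With no repressor bound, *yilC* is transcribed.
So YilC is produced and active.
cAMP is absent, so SibQ is inactive.
MoO₄²⁻ is present, so TorW is active.
No repressor is bound and TorW is active, so *kosP* is transcribed.
So KosP is produced and active.
No repressor is bound and YilC and KosP are active, so *gixM* is transcribed.
So GixM is produced and active.
No repressor is bound and GixM is active, so *lomN* is transcribed.
So LomN is produced and active.
Quinate is present, so KulV is active.
No repressor is bound and KulV is active, so *wexU* is transcribed.
So WexU is produced and active.
No repressor is bound and LomN and WexU are active, so *elnD* is transcribed.
So ElnD is produced and active.
With repressor ElnD bound, *lomJ* is not transcribed.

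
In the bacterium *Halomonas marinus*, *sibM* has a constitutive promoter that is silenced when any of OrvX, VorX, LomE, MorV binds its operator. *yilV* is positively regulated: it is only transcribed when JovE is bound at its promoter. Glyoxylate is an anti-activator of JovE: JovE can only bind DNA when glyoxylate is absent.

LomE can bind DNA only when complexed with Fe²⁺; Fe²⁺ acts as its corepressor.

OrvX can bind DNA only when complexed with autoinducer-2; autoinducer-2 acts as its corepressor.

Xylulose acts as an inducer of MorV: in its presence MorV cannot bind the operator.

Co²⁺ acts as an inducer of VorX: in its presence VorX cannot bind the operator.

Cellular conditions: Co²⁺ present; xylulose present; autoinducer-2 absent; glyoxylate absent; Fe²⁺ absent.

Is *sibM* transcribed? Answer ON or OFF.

Autoinducer-2 is absent, so OrvX is inactive.
Co²⁺ is present, so VorX is inactive.
Fe²⁺ is absent, so LomE is inactive.
Xylulose is present, so MorV is inactive.
With no repressor bound, *sibM* is transcribed.

ON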